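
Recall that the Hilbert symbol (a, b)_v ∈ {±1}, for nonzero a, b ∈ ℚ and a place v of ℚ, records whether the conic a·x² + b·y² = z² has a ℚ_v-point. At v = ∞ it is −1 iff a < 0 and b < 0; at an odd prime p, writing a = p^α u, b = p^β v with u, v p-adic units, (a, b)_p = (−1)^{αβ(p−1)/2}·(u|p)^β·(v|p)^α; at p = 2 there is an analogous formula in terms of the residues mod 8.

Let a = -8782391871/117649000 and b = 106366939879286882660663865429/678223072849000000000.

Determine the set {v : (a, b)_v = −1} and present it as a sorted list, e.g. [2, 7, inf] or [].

(a, b) ≡ (-3190, 60610) mod (ℚ^×)²; places V = {2, 3, 5, 7, 11, 19, 29, 53, ∞}.
(a,b)_5: α=-3, u≡2; β=-9, v≡3 (mod 5); (2|5)=-1, (3|5)=-1; sign (−1)^0·-1^-9·-1^-3 = +1.
(a,b)_11: α=3, u≡6; β=7, v≡8 (mod 11); (6|11)=-1, (8|11)=-1; sign (−1)^1·-1^7·-1^3 = -1.
(a,b)_29: α=1, u≡7; β=3, v≡2 (mod 29); (7|29)=+1, (2|29)=-1; sign (−1)^0·+1^3·-1^1 = -1.
(a,b)_7: α=-6, u≡1; β=-14, v≡1 (mod 7); (1|7)=+1, (1|7)=+1; sign (−1)^0·+1^-14·+1^-6 = +1.
(a,b)_19: α=0, u≡3; β=1, v≡11 (mod 19); (3|19)=-1, (11|19)=+1; sign (−1)^0·-1^1·+1^0 = -1.
(a,b)_53: α=2, u≡9; β=6, v≡2 (mod 53); (9|53)=+1, (2|53)=-1; sign (−1)^0·+1^6·-1^2 = +1.
(a,b)_2: α=-3, β=-9; u≡5, v≡1 (mod 8); ε(u)ε(v)=0·0, αω(v)=-3·0, βω(u)=-9·1; sum ≡ 1  ⇒  -1.
(a,b)_∞: sgn(-3190)=−, sgn(60610)=+, so +1.
(a,b)_3: α=4, u≡2; β=12, v≡1 (mod 3); (2|3)=-1, (1|3)=+1; sign (−1)^0·-1^12·+1^4 = +1.
(-3190, 60610 / ℚ) ramifies at {2, 11, 19, 29}: a division algebra.

[2, 11, 19, 29]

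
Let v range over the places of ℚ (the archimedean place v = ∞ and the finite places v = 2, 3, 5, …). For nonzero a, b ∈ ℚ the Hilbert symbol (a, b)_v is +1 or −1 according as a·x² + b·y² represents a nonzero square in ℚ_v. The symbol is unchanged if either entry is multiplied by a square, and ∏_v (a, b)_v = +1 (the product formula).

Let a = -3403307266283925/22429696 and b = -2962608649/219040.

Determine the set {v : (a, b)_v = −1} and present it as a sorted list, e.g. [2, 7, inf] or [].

(a, b) ≡ (-2717, -17290) mod (ℚ^×)²; places V = {2, 3, 5, 7, 11, 13, 17, 19, 37, ∞}.
(a,b)_37: α=-2, u≡27; β=-2, v≡3 (mod 37); (27|37)=+1, (3|37)=+1; sign (−1)^0·+1^-2·+1^-2 = +1.
(a,b)_19: α=3, u≡9; β=1, v≡2 (mod 19); (9|19)=+1, (2|19)=-1; sign (−1)^1·+1^1·-1^3 = +1.
(a,b)_13: α=1, u≡4; β=1, v≡10 (mod 13); (4|13)=+1, (10|13)=+1; sign (−1)^0·+1^1·+1^1 = +1.
(a,b)_17: α=2, u≡14; β=2, v≡4 (mod 17); (14|17)=-1, (4|17)=+1; sign (−1)^0·-1^2·+1^2 = +1.
(a,b)_7: α=2, u≡5; β=3, v≡2 (mod 7); (5|7)=-1, (2|7)=+1; sign (−1)^0·-1^3·+1^2 = -1.
(a,b)_∞: sgn(-2717)=−, sgn(-17290)=−, so -1.
(a,b)_3: α=4, u≡1; β=0, v≡2 (mod 3); (1|3)=+1, (2|3)=-1; sign (−1)^0·+1^0·-1^4 = +1.
(a,b)_2: α=-14, β=-5; u≡3, v≡3 (mod 8); ε(u)ε(v)=1·1, αω(v)=-14·1, βω(u)=-5·1; sum ≡ 0  ⇒  +1.
(a,b)_5: α=2, u≡3; β=-1, v≡2 (mod 5); (3|5)=-1, (2|5)=-1; sign (−1)^0·-1^-1·-1^2 = -1.
(a,b)_11: α=3, u≡6; β=2, v≡10 (mod 11); (6|11)=-1, (10|11)=-1; sign (−1)^0·-1^2·-1^3 = -1.
Ram(-2717, -17290) = {5, 7, 11, ∞}; no ℚ_5-point on the conic.

[5, 7, 11, inf]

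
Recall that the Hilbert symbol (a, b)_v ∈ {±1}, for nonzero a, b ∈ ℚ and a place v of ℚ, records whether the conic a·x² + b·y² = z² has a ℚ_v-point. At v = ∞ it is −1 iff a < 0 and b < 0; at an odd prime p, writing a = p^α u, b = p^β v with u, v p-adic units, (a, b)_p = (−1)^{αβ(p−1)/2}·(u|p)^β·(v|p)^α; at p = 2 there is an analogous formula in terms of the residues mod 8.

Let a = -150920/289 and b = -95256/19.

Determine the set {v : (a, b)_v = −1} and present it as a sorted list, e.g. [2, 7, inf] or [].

Mod squares: a ≡ -770, b ≡ -114. Check v ∈ {∞, 2, 3, 5, 7, 11, 17, 19}.
v=11: a=11^1·(≡10), b=11^0·(≡6) mod 11; (10|11)=-1, (6|11)=-1; (−1)^{1·0·5}·(-1)^0·(-1)^1 = -1.
v=7: a=7^3·(≡4), b=7^2·(≡6) mod 7; (4|7)=+1, (6|7)=-1; (−1)^{3·2·3}·(+1)^2·(-1)^3 = -1.
v=3: a=3^0·(≡1), b=3^5·(≡1) mod 3; (1|3)=+1, (1|3)=+1; (−1)^{0·5·1}·(+1)^5·(+1)^0 = +1.
v=2: v_2(a)=3, v_2(b)=3; units ≡ 7, 7 (mod 8); ε·ε+αω+βω = 1·1+3·0+3·0 ≡ 1  ⇒  (a,b)_2 = -1.
v=19: a=19^0·(≡4), b=19^-1·(≡10) mod 19; (4|19)=+1, (10|19)=-1; (−1)^{0·-1·9}·(+1)^-1·(-1)^0 = +1.
v=∞: -770 < 0 and -114 < 0  ⇒  (a,b)_∞ = -1.
v=5: a=5^1·(≡4), b=5^0·(≡1) mod 5; (4|5)=+1, (1|5)=+1; (−1)^{1·0·2}·(+1)^0·(+1)^1 = +1.
v=17: a=17^-2·(≡6), b=17^0·(≡6) mod 17; (6|17)=-1, (6|17)=-1; (−1)^{-2·0·8}·(-1)^0·(-1)^-2 = +1.
Ram(-770, -114) = {2, 7, 11, ∞}; no ℚ_2-point on the conic.

[2, 7, 11, inf]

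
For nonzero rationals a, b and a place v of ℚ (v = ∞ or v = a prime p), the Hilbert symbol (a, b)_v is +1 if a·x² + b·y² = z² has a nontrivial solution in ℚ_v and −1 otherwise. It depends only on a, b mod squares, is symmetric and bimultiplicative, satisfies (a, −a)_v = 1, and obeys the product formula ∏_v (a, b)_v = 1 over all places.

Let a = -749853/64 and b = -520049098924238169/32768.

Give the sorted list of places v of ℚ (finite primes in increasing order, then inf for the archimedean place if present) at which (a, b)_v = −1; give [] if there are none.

[11, 17, 29, inf]

Mod squares: a ≡ -493, b ≡ -312614258. Check v ∈ {∞, 2, 3, 11, 13, 17, 19, 29, 37, 41}.
v=11: a=11^0·(≡8), b=11^1·(≡1) mod 11; (8|11)=-1, (1|11)=+1; (−1)^{0·1·5}·(-1)^1·(+1)^0 = -1.
v=2: v_2(a)=-6, v_2(b)=-15; units ≡ 3, 7 (mod 8); ε·ε+αω+βω = 1·1+-6·0+-15·1 ≡ 0  ⇒  (a,b)_2 = +1.
v=29: a=29^1·(≡26), b=29^3·(≡5) mod 29; (26|29)=-1, (5|29)=+1; (−1)^{1·3·14}·(-1)^3·(+1)^1 = -1.
v=∞: -493 < 0 and -312614258 < 0  ⇒  (a,b)_∞ = -1.
v=41: a=41^0·(≡23), b=41^1·(≡23) mod 41; (23|41)=+1, (23|41)=+1; (−1)^{0·1·20}·(+1)^1·(+1)^0 = +1.
v=19: a=19^0·(≡11), b=19^1·(≡18) mod 19; (11|19)=+1, (18|19)=-1; (−1)^{0·1·9}·(+1)^1·(-1)^0 = +1.
v=3: a=3^2·(≡2), b=3^4·(≡1) mod 3; (2|3)=-1, (1|3)=+1; (−1)^{2·4·1}·(-1)^4·(+1)^2 = +1.
v=37: a=37^0·(≡27), b=37^1·(≡12) mod 37; (27|37)=+1, (12|37)=+1; (−1)^{0·1·18}·(+1)^1·(+1)^0 = +1.
v=17: a=17^1·(≡7), b=17^3·(≡8) mod 17; (7|17)=-1, (8|17)=+1; (−1)^{1·3·8}·(-1)^3·(+1)^1 = -1.
v=13: a=13^2·(≡4), b=13^2·(≡5) mod 13; (4|13)=+1, (5|13)=-1; (−1)^{2·2·6}·(+1)^2·(-1)^2 = +1.
(-493, -312614258 / ℚ) ramifies at {11, 17, 29, ∞}: a division algebra.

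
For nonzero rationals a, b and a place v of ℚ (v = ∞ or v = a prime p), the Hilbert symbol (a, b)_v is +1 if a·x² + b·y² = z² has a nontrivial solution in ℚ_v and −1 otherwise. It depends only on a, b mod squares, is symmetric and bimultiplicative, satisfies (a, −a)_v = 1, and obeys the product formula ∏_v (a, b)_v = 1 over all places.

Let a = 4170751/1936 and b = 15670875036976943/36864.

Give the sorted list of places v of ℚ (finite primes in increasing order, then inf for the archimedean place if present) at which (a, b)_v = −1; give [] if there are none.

Mod squares: a ≡ 24679, b ≡ 6633542447. Check v ∈ {∞, 2, 3, 7, 11, 13, 19, 23, 29, 37, 43, 47, 53}.
v=47: a=47^0·(≡2), b=47^1·(≡17) mod 47; (2|47)=+1, (17|47)=+1; (−1)^{0·1·23}·(+1)^1·(+1)^0 = +1.
v=43: a=43^0·(≡9), b=43^1·(≡13) mod 43; (9|43)=+1, (13|43)=+1; (−1)^{0·1·21}·(+1)^1·(+1)^0 = +1.
v=53: a=53^0·(≡50), b=53^2·(≡6) mod 53; (50|53)=-1, (6|53)=+1; (−1)^{0·2·26}·(-1)^2·(+1)^0 = +1.
v=11: a=11^-2·(≡7), b=11^0·(≡1) mod 11; (7|11)=-1, (1|11)=+1; (−1)^{-2·0·5}·(-1)^0·(+1)^-2 = +1.
v=23: a=23^1·(≡7), b=23^1·(≡16) mod 23; (7|23)=-1, (16|23)=+1; (−1)^{1·1·11}·(-1)^1·(+1)^1 = +1.
v=3: a=3^0·(≡1), b=3^-2·(≡2) mod 3; (1|3)=+1, (2|3)=-1; (−1)^{0·-2·1}·(+1)^-2·(-1)^0 = +1.
v=2: v_2(a)=-4, v_2(b)=-12; units ≡ 7, 7 (mod 8); ε·ε+αω+βω = 1·1+-4·0+-12·0 ≡ 1  ⇒  (a,b)_2 = -1.
v=19: a=19^0·(≡17), b=19^1·(≡16) mod 19; (17|19)=+1, (16|19)=+1; (−1)^{0·1·9}·(+1)^1·(+1)^0 = +1.
v=29: a=29^1·(≡3), b=29^3·(≡6) mod 29; (3|29)=-1, (6|29)=+1; (−1)^{1·3·14}·(-1)^3·(+1)^1 = -1.
v=37: a=37^1·(≡11), b=37^1·(≡7) mod 37; (11|37)=+1, (7|37)=+1; (−1)^{1·1·18}·(+1)^1·(+1)^1 = +1.
v=7: a=7^0·(≡1), b=7^1·(≡2) mod 7; (1|7)=+1, (2|7)=+1; (−1)^{0·1·3}·(+1)^1·(+1)^0 = +1.
v=13: a=13^2·(≡8), b=13^0·(≡12) mod 13; (8|13)=-1, (12|13)=+1; (−1)^{2·0·6}·(-1)^0·(+1)^2 = +1.
v=∞: 24679 > 0 and 6633542447 > 0  ⇒  (a,b)_∞ = +1.
(24679, 6633542447 / ℚ) ramifies at {2, 29}: a division algebra.

[2, 29]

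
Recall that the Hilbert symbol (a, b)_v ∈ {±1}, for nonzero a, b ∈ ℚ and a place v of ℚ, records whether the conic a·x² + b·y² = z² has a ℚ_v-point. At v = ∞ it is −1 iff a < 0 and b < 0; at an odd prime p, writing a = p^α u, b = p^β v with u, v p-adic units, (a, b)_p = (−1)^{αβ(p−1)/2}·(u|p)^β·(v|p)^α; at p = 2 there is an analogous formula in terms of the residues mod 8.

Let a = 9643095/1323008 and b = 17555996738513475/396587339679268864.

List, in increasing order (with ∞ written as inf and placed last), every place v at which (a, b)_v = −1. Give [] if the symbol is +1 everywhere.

(a, b) ≡ (2860165, 11) mod (ℚ^×)²; places V = {2, 3, 5, 7, 11, 17, 19, 23, 29, ∞}.
(a,b)_29: α=0, u≡14; β=2, v≡14 (mod 29); (14|29)=-1, (14|29)=-1; sign (−1)^0·-1^2·-1^0 = +1.
(a,b)_11: α=3, u≡8; β=7, v≡1 (mod 11); (8|11)=-1, (1|11)=+1; sign (−1)^1·-1^7·+1^3 = +1.
(a,b)_7: α=1, u≡6; β=-2, v≡1 (mod 7); (6|7)=-1, (1|7)=+1; sign (−1)^0·-1^-2·+1^1 = +1.
(a,b)_17: α=-1, u≡1; β=-4, v≡12 (mod 17); (1|17)=+1, (12|17)=-1; sign (−1)^0·+1^-4·-1^-1 = -1.
(a,b)_3: α=2, u≡1; β=4, v≡2 (mod 3); (1|3)=+1, (2|3)=-1; sign (−1)^0·+1^4·-1^2 = +1.
(a,b)_23: α=1, u≡22; β=2, v≡21 (mod 23); (22|23)=-1, (21|23)=-1; sign (−1)^0·-1^2·-1^1 = -1.
(a,b)_2: α=-12, β=-28; u≡5, v≡3 (mod 8); ε(u)ε(v)=0·1, αω(v)=-12·1, βω(u)=-28·1; sum ≡ 0  ⇒  +1.
(a,b)_5: α=1, u≡3; β=2, v≡1 (mod 5); (3|5)=-1, (1|5)=+1; sign (−1)^0·-1^2·+1^1 = +1.
(a,b)_∞: sgn(2860165)=+, sgn(11)=+, so +1.
(a,b)_19: α=-1, u≡17; β=-2, v≡1 (mod 19); (17|19)=+1, (1|19)=+1; sign (−1)^0·+1^-2·+1^-1 = +1.
Ram(2860165, 11) = {17, 23}; no ℚ_17-point on the conic.

[17, 23]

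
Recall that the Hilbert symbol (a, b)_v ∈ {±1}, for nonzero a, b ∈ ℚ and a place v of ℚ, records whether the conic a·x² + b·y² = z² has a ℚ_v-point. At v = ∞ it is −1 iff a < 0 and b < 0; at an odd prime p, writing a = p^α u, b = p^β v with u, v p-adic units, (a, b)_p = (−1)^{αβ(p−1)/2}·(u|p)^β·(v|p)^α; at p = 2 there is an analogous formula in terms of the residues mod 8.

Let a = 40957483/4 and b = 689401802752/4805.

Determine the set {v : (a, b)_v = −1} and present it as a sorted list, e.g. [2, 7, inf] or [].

Mod squares: a ≡ 835867, b ≡ 4979615. Check v ∈ {∞, 2, 5, 7, 13, 19, 23, 29, 31, 37, 41, 43, 53}.
v=23: a=23^0·(≡18), b=23^1·(≡18) mod 23; (18|23)=+1, (18|23)=+1; (−1)^{0·1·11}·(+1)^1·(+1)^0 = +1.
v=29: a=29^1·(≡14), b=29^0·(≡13) mod 29; (14|29)=-1, (13|29)=+1; (−1)^{1·0·14}·(-1)^0·(+1)^1 = +1.
v=∞: 835867 > 0 and 4979615 > 0  ⇒  (a,b)_∞ = +1.
v=7: a=7^2·(≡1), b=7^0·(≡4) mod 7; (1|7)=+1, (4|7)=+1; (−1)^{2·0·3}·(+1)^0·(+1)^2 = +1.
v=41: a=41^1·(≡20), b=41^0·(≡20) mod 41; (20|41)=+1, (20|41)=+1; (−1)^{1·0·20}·(+1)^0·(+1)^1 = +1.
v=19: a=19^1·(≡3), b=19^1·(≡13) mod 19; (3|19)=-1, (13|19)=-1; (−1)^{1·1·9}·(-1)^1·(-1)^1 = -1.
v=5: a=5^0·(≡2), b=5^-1·(≡2) mod 5; (2|5)=-1, (2|5)=-1; (−1)^{0·-1·2}·(-1)^-1·(-1)^0 = -1.
v=13: a=13^0·(≡2), b=13^2·(≡4) mod 13; (2|13)=-1, (4|13)=+1; (−1)^{0·2·6}·(-1)^2·(+1)^0 = +1.
v=43: a=43^0·(≡28), b=43^1·(≡38) mod 43; (28|43)=-1, (38|43)=+1; (−1)^{0·1·21}·(-1)^1·(+1)^0 = -1.
v=31: a=31^0·(≡1), b=31^-2·(≡23) mod 31; (1|31)=+1, (23|31)=-1; (−1)^{0·-2·15}·(+1)^-2·(-1)^0 = +1.
v=37: a=37^1·(≡26), b=37^0·(≡4) mod 37; (26|37)=+1, (4|37)=+1; (−1)^{1·0·18}·(+1)^0·(+1)^1 = +1.
v=53: a=53^0·(≡49), b=53^1·(≡41) mod 53; (49|53)=+1, (41|53)=-1; (−1)^{0·1·26}·(+1)^1·(-1)^0 = +1.
v=2: v_2(a)=-2, v_2(b)=12; units ≡ 3, 7 (mod 8); ε·ε+αω+βω = 1·1+-2·0+12·1 ≡ 1  ⇒  (a,b)_2 = -1.
(835867, 4979615 / ℚ) ramifies at {2, 5, 19, 43}: a division algebra.

[2, 5, 19, 43]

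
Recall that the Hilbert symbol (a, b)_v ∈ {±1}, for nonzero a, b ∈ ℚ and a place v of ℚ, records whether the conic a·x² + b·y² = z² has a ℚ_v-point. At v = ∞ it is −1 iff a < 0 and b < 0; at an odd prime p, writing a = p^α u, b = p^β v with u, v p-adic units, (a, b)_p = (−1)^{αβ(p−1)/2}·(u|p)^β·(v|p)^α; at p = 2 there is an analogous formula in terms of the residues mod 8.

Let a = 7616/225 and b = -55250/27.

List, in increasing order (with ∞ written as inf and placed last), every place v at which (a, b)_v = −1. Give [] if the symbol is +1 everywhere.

[3, 7, 13, 17]

(a, b) ≡ (119, -6630) mod (ℚ^×)²; places V = {2, 3, 5, 7, 13, 17, ∞}.
(a,b)_7: α=1, u≡3; β=0, v≡6 (mod 7); (3|7)=-1, (6|7)=-1; sign (−1)^0·-1^0·-1^1 = -1.
(a,b)_3: α=-2, u≡2; β=-3, v≡1 (mod 3); (2|3)=-1, (1|3)=+1; sign (−1)^0·-1^-3·+1^-2 = -1.
(a,b)_2: α=6, β=1; u≡7, v≡5 (mod 8); ε(u)ε(v)=1·0, αω(v)=6·1, βω(u)=1·0; sum ≡ 0  ⇒  +1.
(a,b)_5: α=-2, u≡4; β=3, v≡4 (mod 5); (4|5)=+1, (4|5)=+1; sign (−1)^0·+1^3·+1^-2 = +1.
(a,b)_∞: sgn(119)=+, sgn(-6630)=−, so +1.
(a,b)_13: α=0, u≡6; β=1, v≡1 (mod 13); (6|13)=-1, (1|13)=+1; sign (−1)^0·-1^1·+1^0 = -1.
(a,b)_17: α=1, u≡10; β=1, v≡15 (mod 17); (10|17)=-1, (15|17)=+1; sign (−1)^0·-1^1·+1^1 = -1.
|Ram(119, -6630)| = 4, even; anisotropic at {3, 7, 13, 17}.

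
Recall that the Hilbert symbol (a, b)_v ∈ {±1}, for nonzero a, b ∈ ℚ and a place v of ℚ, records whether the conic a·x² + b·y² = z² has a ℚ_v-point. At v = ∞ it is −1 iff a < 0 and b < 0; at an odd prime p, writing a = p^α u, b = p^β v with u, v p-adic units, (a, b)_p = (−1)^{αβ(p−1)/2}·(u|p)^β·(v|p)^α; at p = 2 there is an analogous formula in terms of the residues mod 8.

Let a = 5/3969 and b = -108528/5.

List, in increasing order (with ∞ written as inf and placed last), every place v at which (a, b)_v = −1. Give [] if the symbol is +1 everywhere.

[3, 5, 7, 17]

(a, b) ≡ (5, -33915) mod (ℚ^×)²; places V = {2, 3, 5, 7, 17, 19, ∞}.
(a,b)_19: α=0, u≡7; β=1, v≡9 (mod 19); (7|19)=+1, (9|19)=+1; sign (−1)^0·+1^1·+1^0 = +1.
(a,b)_7: α=-2, u≡3; β=1, v≡3 (mod 7); (3|7)=-1, (3|7)=-1; sign (−1)^0·-1^1·-1^-2 = -1.
(a,b)_∞: sgn(5)=+, sgn(-33915)=−, so +1.
(a,b)_3: α=-4, u≡2; β=1, v≡2 (mod 3); (2|3)=-1, (2|3)=-1; sign (−1)^0·-1^1·-1^-4 = -1.
(a,b)_5: α=1, u≡4; β=-1, v≡2 (mod 5); (4|5)=+1, (2|5)=-1; sign (−1)^0·+1^-1·-1^1 = -1.
(a,b)_2: α=0, β=4; u≡5, v≡5 (mod 8); ε(u)ε(v)=0·0, αω(v)=0·1, βω(u)=4·1; sum ≡ 0  ⇒  +1.
(a,b)_17: α=0, u≡7; β=1, v≡5 (mod 17); (7|17)=-1, (5|17)=-1; sign (−1)^0·-1^1·-1^0 = -1.
Ram(5, -33915) = {3, 5, 7, 17}; no ℚ_3-point on the conic.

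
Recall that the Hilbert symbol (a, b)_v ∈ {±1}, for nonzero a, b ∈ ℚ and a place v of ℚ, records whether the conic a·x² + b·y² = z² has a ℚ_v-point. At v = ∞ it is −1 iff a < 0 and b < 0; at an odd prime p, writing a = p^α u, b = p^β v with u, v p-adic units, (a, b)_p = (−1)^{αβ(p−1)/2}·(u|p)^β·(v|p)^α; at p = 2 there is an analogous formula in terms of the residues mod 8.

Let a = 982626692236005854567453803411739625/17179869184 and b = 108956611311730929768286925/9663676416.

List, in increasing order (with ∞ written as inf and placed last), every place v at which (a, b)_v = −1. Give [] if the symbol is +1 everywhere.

(a, b) ≡ (103785, 847757) mod (ℚ^×)²; places V = {2, 3, 5, 11, 17, 23, 29, 31, 37, 41, ∞}.
(a,b)_2: α=-34, β=-30; u≡1, v≡5 (mod 8); ε(u)ε(v)=0·0, αω(v)=-34·1, βω(u)=-30·0; sum ≡ 0  ⇒  +1.
(a,b)_23: α=0, u≡18; β=1, v≡16 (mod 23); (18|23)=+1, (16|23)=+1; sign (−1)^0·+1^1·+1^0 = +1.
(a,b)_11: α=3, u≡2; β=4, v≡9 (mod 11); (2|11)=-1, (9|11)=+1; sign (−1)^0·-1^4·+1^3 = +1.
(a,b)_3: α=9, u≡2; β=-2, v≡2 (mod 3); (2|3)=-1, (2|3)=-1; sign (−1)^0·-1^-2·-1^9 = -1.
(a,b)_31: α=8, u≡19; β=7, v≡19 (mod 31); (19|31)=+1, (19|31)=+1; sign (−1)^0·+1^7·+1^8 = +1.
(a,b)_41: α=2, u≡7; β=1, v≡3 (mod 41); (7|41)=-1, (3|41)=-1; sign (−1)^0·-1^1·-1^2 = -1.
(a,b)_37: α=3, u≡11; β=2, v≡35 (mod 37); (11|37)=+1, (35|37)=-1; sign (−1)^0·+1^2·-1^3 = -1.
(a,b)_∞: sgn(103785)=+, sgn(847757)=+, so +1.
(a,b)_5: α=3, u≡3; β=2, v≡2 (mod 5); (3|5)=-1, (2|5)=-1; sign (−1)^0·-1^2·-1^3 = -1.
(a,b)_17: α=3, u≡4; β=2, v≡16 (mod 17); (4|17)=+1, (16|17)=+1; sign (−1)^0·+1^2·+1^3 = +1.
(a,b)_29: α=2, u≡5; β=1, v≡13 (mod 29); (5|29)=+1, (13|29)=+1; sign (−1)^0·+1^1·+1^2 = +1.
(103785, 847757 / ℚ) ramifies at {3, 5, 37, 41}: a division algebra.

[3, 5, 37, 41]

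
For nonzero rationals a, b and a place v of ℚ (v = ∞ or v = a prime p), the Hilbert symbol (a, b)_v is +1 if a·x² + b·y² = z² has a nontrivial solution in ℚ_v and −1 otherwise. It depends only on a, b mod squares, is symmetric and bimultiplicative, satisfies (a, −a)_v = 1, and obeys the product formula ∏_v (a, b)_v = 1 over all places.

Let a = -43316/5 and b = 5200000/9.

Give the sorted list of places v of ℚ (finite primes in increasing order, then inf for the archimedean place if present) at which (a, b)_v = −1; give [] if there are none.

Mod squares: a ≡ -1105, b ≡ 130. Check v ∈ {∞, 2, 3, 5, 7, 13, 17}.
v=2: v_2(a)=2, v_2(b)=7; units ≡ 7, 1 (mod 8); ε·ε+αω+βω = 1·0+2·0+7·0 ≡ 0  ⇒  (a,b)_2 = +1.
v=5: a=5^-1·(≡4), b=5^5·(≡1) mod 5; (4|5)=+1, (1|5)=+1; (−1)^{-1·5·2}·(+1)^5·(+1)^-1 = +1.
v=13: a=13^1·(≡7), b=13^1·(≡9) mod 13; (7|13)=-1, (9|13)=+1; (−1)^{1·1·6}·(-1)^1·(+1)^1 = -1.
v=3: a=3^0·(≡2), b=3^-2·(≡1) mod 3; (2|3)=-1, (1|3)=+1; (−1)^{0·-2·1}·(-1)^-2·(+1)^0 = +1.
v=7: a=7^2·(≡1), b=7^0·(≡4) mod 7; (1|7)=+1, (4|7)=+1; (−1)^{2·0·3}·(+1)^0·(+1)^2 = +1.
v=∞: -1105 < 0 and 130 > 0  ⇒  (a,b)_∞ = +1.
v=17: a=17^1·(≡14), b=17^0·(≡12) mod 17; (14|17)=-1, (12|17)=-1; (−1)^{1·0·8}·(-1)^0·(-1)^1 = -1.
(-1105, 130 / ℚ) ramifies at {13, 17}: a division algebra.

[13, 17]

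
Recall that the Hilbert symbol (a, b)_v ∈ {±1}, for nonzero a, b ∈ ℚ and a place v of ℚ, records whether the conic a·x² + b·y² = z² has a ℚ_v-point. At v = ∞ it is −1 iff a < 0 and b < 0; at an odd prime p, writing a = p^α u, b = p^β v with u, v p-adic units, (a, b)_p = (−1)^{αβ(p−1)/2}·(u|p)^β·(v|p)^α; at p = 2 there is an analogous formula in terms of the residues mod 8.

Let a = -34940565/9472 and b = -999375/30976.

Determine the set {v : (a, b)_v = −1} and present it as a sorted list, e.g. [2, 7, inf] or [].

[3, 13, 23, 31, 37, inf]

Mod squares: a ≡ -131905, b ≡ -1599. Check v ∈ {∞, 2, 3, 5, 11, 13, 23, 31, 37, 41}.
v=5: a=5^1·(≡1), b=5^4·(≡1) mod 5; (1|5)=+1, (1|5)=+1; (−1)^{1·4·2}·(+1)^4·(+1)^1 = +1.
v=23: a=23^1·(≡7), b=23^0·(≡5) mod 23; (7|23)=-1, (5|23)=-1; (−1)^{1·0·11}·(-1)^0·(-1)^1 = -1.
v=2: v_2(a)=-8, v_2(b)=-8; units ≡ 7, 1 (mod 8); ε·ε+αω+βω = 1·0+-8·0+-8·0 ≡ 0  ⇒  (a,b)_2 = +1.
v=3: a=3^4·(≡2), b=3^1·(≡1) mod 3; (2|3)=-1, (1|3)=+1; (−1)^{4·1·1}·(-1)^1·(+1)^4 = -1.
v=11: a=11^2·(≡7), b=11^-2·(≡10) mod 11; (7|11)=-1, (10|11)=-1; (−1)^{2·-2·5}·(-1)^-2·(-1)^2 = +1.
v=∞: -131905 < 0 and -1599 < 0  ⇒  (a,b)_∞ = -1.
v=31: a=31^1·(≡30), b=31^0·(≡27) mod 31; (30|31)=-1, (27|31)=-1; (−1)^{1·0·15}·(-1)^0·(-1)^1 = -1.
v=13: a=13^0·(≡2), b=13^1·(≡2) mod 13; (2|13)=-1, (2|13)=-1; (−1)^{0·1·6}·(-1)^1·(-1)^0 = -1.
v=37: a=37^-1·(≡32), b=37^0·(≡31) mod 37; (32|37)=-1, (31|37)=-1; (−1)^{-1·0·18}·(-1)^0·(-1)^-1 = -1.
v=41: a=41^0·(≡4), b=41^1·(≡40) mod 41; (4|41)=+1, (40|41)=+1; (−1)^{0·1·20}·(+1)^1·(+1)^0 = +1.
(-131905, -1599 / ℚ) ramifies at {3, 13, 23, 31, 37, ∞}: a division algebra.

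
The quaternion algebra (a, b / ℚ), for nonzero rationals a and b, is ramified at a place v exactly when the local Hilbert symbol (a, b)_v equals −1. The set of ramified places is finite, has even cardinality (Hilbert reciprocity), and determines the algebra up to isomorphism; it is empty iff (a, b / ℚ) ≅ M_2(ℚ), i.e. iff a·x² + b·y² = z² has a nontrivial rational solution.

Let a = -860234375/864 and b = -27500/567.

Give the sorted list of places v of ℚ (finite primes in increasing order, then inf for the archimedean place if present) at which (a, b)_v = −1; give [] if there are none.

(a, b) ≡ (-2730, -77) mod (ℚ^×)²; places V = {2, 3, 5, 7, 11, 13, ∞}.
(a,b)_2: α=-5, β=2; u≡3, v≡3 (mod 8); ε(u)ε(v)=1·1, αω(v)=-5·1, βω(u)=2·1; sum ≡ 0  ⇒  +1.
(a,b)_∞: sgn(-2730)=−, sgn(-77)=−, so -1.
(a,b)_7: α=1, u≡1; β=-1, v≡6 (mod 7); (1|7)=+1, (6|7)=-1; sign (−1)^1·+1^-1·-1^1 = +1.
(a,b)_11: α=2, u≡4; β=1, v≡5 (mod 11); (4|11)=+1, (5|11)=+1; sign (−1)^0·+1^1·+1^2 = +1.
(a,b)_5: α=7, u≡1; β=4, v≡3 (mod 5); (1|5)=+1, (3|5)=-1; sign (−1)^0·+1^4·-1^7 = -1.
(a,b)_13: α=1, u≡6; β=0, v≡1 (mod 13); (6|13)=-1, (1|13)=+1; sign (−1)^0·-1^0·+1^1 = +1.
(a,b)_3: α=-3, u≡2; β=-4, v≡1 (mod 3); (2|3)=-1, (1|3)=+1; sign (−1)^0·-1^-4·+1^-3 = +1.
Ram(-2730, -77) = {5, ∞}; no ℚ_5-point on the conic.

[5, inf]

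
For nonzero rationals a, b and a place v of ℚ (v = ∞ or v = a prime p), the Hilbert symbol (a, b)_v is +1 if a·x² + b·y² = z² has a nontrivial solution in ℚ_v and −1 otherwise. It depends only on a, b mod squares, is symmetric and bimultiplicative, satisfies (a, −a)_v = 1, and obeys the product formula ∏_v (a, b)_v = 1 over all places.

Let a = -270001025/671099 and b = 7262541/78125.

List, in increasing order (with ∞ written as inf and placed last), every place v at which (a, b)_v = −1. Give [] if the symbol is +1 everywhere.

(a, b) ≡ (-1771, 3705) mod (ℚ^×)²; places V = {2, 3, 5, 7, 11, 13, 19, 23, 37, ∞}.
(a,b)_5: α=2, u≡1; β=-7, v≡1 (mod 5); (1|5)=+1, (1|5)=+1; sign (−1)^0·+1^-7·+1^2 = +1.
(a,b)_37: α=2, u≡18; β=0, v≡8 (mod 37); (18|37)=-1, (8|37)=-1; sign (−1)^0·-1^0·-1^2 = +1.
(a,b)_3: α=0, u≡2; β=5, v≡2 (mod 3); (2|3)=-1, (2|3)=-1; sign (−1)^0·-1^5·-1^0 = -1.
(a,b)_∞: sgn(-1771)=−, sgn(3705)=+, so +1.
(a,b)_19: α=-2, u≡8; β=1, v≡1 (mod 19); (8|19)=-1, (1|19)=+1; sign (−1)^0·-1^1·+1^-2 = -1.
(a,b)_23: α=1, u≡5; β=0, v≡9 (mod 23); (5|23)=-1, (9|23)=+1; sign (−1)^0·-1^0·+1^1 = +1.
(a,b)_13: α=-2, u≡3; β=1, v≡1 (mod 13); (3|13)=+1, (1|13)=+1; sign (−1)^0·+1^1·+1^-2 = +1.
(a,b)_7: α=3, u≡5; β=0, v≡4 (mod 7); (5|7)=-1, (4|7)=+1; sign (−1)^0·-1^0·+1^3 = +1.
(a,b)_2: α=0, β=0; u≡5, v≡1 (mod 8); ε(u)ε(v)=0·0, αω(v)=0·0, βω(u)=0·1; sum ≡ 0  ⇒  +1.
(a,b)_11: α=-1, u≡1; β=2, v≡9 (mod 11); (1|11)=+1, (9|11)=+1; sign (−1)^0·+1^2·+1^-1 = +1.
Ram(-1771, 3705) = {3, 19}; no ℚ_3-point on the conic.

[3, 19]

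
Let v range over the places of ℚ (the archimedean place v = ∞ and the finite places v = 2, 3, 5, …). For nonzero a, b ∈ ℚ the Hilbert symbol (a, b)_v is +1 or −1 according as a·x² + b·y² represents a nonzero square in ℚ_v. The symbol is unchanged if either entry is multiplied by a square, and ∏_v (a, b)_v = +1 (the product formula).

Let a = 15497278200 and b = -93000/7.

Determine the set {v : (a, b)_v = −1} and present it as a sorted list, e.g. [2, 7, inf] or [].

Mod squares: a ≡ 62, b ≡ -6510. Check v ∈ {∞, 2, 3, 5, 7, 17, 31}.
v=17: a=17^2·(≡3), b=17^0·(≡1) mod 17; (3|17)=-1, (1|17)=+1; (−1)^{2·0·8}·(-1)^0·(+1)^2 = +1.
v=2: v_2(a)=3, v_2(b)=3; units ≡ 7, 1 (mod 8); ε·ε+αω+βω = 1·0+3·0+3·0 ≡ 0  ⇒  (a,b)_2 = +1.
v=5: a=5^2·(≡3), b=5^3·(≡3) mod 5; (3|5)=-1, (3|5)=-1; (−1)^{2·3·2}·(-1)^3·(-1)^2 = -1.
v=∞: 62 > 0 and -6510 < 0  ⇒  (a,b)_∞ = +1.
v=31: a=31^3·(≡20), b=31^1·(≡1) mod 31; (20|31)=+1, (1|31)=+1; (−1)^{3·1·15}·(+1)^1·(+1)^3 = -1.
v=3: a=3^2·(≡2), b=3^1·(≡2) mod 3; (2|3)=-1, (2|3)=-1; (−1)^{2·1·1}·(-1)^1·(-1)^2 = -1.
v=7: a=7^0·(≡5), b=7^-1·(≡2) mod 7; (5|7)=-1, (2|7)=+1; (−1)^{0·-1·3}·(-1)^-1·(+1)^0 = -1.
Ram(62, -6510) = {3, 5, 7, 31}; no ℚ_3-point on the conic.

[3, 5, 7, 31]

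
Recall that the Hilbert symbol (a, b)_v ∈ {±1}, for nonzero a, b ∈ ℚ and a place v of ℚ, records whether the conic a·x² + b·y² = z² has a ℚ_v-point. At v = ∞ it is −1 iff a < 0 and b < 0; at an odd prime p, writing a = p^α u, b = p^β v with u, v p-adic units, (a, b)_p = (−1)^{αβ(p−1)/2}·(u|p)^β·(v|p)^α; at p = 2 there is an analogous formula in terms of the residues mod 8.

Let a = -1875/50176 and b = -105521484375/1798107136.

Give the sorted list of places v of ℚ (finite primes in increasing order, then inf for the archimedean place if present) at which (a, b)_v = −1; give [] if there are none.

Mod squares: a ≡ -3, b ≡ -103385. Check v ∈ {∞, 2, 3, 5, 7, 17, 23, 29, 31}.
v=5: a=5^4·(≡2), b=5^9·(≡3) mod 5; (2|5)=-1, (3|5)=-1; (−1)^{4·9·2}·(-1)^9·(-1)^4 = -1.
v=7: a=7^-2·(≡4), b=7^-2·(≡6) mod 7; (4|7)=+1, (6|7)=-1; (−1)^{-2·-2·3}·(+1)^-2·(-1)^-2 = +1.
v=23: a=23^0·(≡15), b=23^1·(≡12) mod 23; (15|23)=-1, (12|23)=+1; (−1)^{0·1·11}·(-1)^1·(+1)^0 = -1.
v=31: a=31^0·(≡25), b=31^-1·(≡23) mod 31; (25|31)=+1, (23|31)=-1; (−1)^{0·-1·15}·(+1)^-1·(-1)^0 = +1.
v=∞: -3 < 0 and -103385 < 0  ⇒  (a,b)_∞ = -1.
v=17: a=17^0·(≡7), b=17^-2·(≡2) mod 17; (7|17)=-1, (2|17)=+1; (−1)^{0·-2·8}·(-1)^-2·(+1)^0 = +1.
v=29: a=29^0·(≡21), b=29^1·(≡3) mod 29; (21|29)=-1, (3|29)=-1; (−1)^{0·1·14}·(-1)^1·(-1)^0 = -1.
v=3: a=3^1·(≡2), b=3^4·(≡1) mod 3; (2|3)=-1, (1|3)=+1; (−1)^{1·4·1}·(-1)^4·(+1)^1 = +1.
v=2: v_2(a)=-10, v_2(b)=-12; units ≡ 5, 7 (mod 8); ε·ε+αω+βω = 0·1+-10·0+-12·1 ≡ 0  ⇒  (a,b)_2 = +1.
|Ram(-3, -103385)| = 4, even; anisotropic at {5, 23, 29, ∞}.

[5, 23, 29, inf]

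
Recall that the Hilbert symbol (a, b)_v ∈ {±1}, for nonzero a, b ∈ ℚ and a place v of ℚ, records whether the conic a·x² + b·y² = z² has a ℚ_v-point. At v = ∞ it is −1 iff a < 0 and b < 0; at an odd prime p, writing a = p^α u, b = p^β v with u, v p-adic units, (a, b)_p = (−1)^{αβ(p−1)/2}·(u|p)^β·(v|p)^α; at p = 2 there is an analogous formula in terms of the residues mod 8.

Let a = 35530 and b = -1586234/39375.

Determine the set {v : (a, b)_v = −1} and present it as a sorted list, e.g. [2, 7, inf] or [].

[5, 7, 17, 19]

(a, b) ≡ (35530, -182) mod (ℚ^×)²; places V = {2, 3, 5, 7, 11, 13, 17, 19, ∞}.
(a,b)_∞: sgn(35530)=+, sgn(-182)=−, so +1.
(a,b)_19: α=1, u≡8; β=2, v≡2 (mod 19); (8|19)=-1, (2|19)=-1; sign (−1)^0·-1^2·-1^1 = -1.
(a,b)_5: α=1, u≡1; β=-4, v≡2 (mod 5); (1|5)=+1, (2|5)=-1; sign (−1)^0·+1^-4·-1^1 = -1.
(a,b)_7: α=0, u≡5; β=-1, v≡2 (mod 7); (5|7)=-1, (2|7)=+1; sign (−1)^0·-1^-1·+1^0 = -1.
(a,b)_11: α=1, u≡7; β=0, v≡9 (mod 11); (7|11)=-1, (9|11)=+1; sign (−1)^0·-1^0·+1^1 = +1.
(a,b)_3: α=0, u≡1; β=-2, v≡1 (mod 3); (1|3)=+1, (1|3)=+1; sign (−1)^0·+1^-2·+1^0 = +1.
(a,b)_17: α=1, u≡16; β=0, v≡12 (mod 17); (16|17)=+1, (12|17)=-1; sign (−1)^0·+1^0·-1^1 = -1.
(a,b)_2: α=1, β=1; u≡5, v≡5 (mod 8); ε(u)ε(v)=0·0, αω(v)=1·1, βω(u)=1·1; sum ≡ 0  ⇒  +1.
(a,b)_13: α=0, u≡1; β=3, v≡10 (mod 13); (1|13)=+1, (10|13)=+1; sign (−1)^0·+1^3·+1^0 = +1.
(35530, -182 / ℚ) ramifies at {5, 7, 17, 19}: a division algebra.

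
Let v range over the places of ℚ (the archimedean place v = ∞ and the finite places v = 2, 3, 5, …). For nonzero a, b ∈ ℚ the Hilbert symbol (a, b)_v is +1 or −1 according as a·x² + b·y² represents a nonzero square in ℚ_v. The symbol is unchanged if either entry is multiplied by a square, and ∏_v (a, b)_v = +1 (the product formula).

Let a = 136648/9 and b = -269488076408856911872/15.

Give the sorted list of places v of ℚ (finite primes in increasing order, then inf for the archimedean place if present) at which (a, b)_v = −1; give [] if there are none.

[5, 23]

(a, b) ≡ (34162, -3382550430) mod (ℚ^×)²; places V = {2, 3, 5, 7, 19, 23, 29, 31, 41, ∞}.
(a,b)_5: α=0, u≡2; β=-1, v≡1 (mod 5); (2|5)=-1, (1|5)=+1; sign (−1)^0·-1^-1·+1^0 = -1.
(a,b)_29: α=1, u≡8; β=3, v≡14 (mod 29); (8|29)=-1, (14|29)=-1; sign (−1)^0·-1^3·-1^1 = +1.
(a,b)_23: α=0, u≡21; β=1, v≡13 (mod 23); (21|23)=-1, (13|23)=+1; sign (−1)^0·-1^1·+1^0 = -1.
(a,b)_7: α=0, u≡4; β=1, v≡4 (mod 7); (4|7)=+1, (4|7)=+1; sign (−1)^0·+1^1·+1^0 = +1.
(a,b)_41: α=0, u≡4; β=1, v≡10 (mod 41); (4|41)=+1, (10|41)=+1; sign (−1)^0·+1^1·+1^0 = +1.
(a,b)_∞: sgn(34162)=+, sgn(-3382550430)=−, so +1.
(a,b)_3: α=-2, u≡1; β=-1, v≡1 (mod 3); (1|3)=+1, (1|3)=+1; sign (−1)^0·+1^-1·+1^-2 = +1.
(a,b)_19: α=1, u≡18; β=3, v≡4 (mod 19); (18|19)=-1, (4|19)=+1; sign (−1)^1·-1^3·+1^1 = +1.
(a,b)_2: α=3, β=13; u≡1, v≡1 (mod 8); ε(u)ε(v)=0·0, αω(v)=3·0, βω(u)=13·0; sum ≡ 0  ⇒  +1.
(a,b)_31: α=1, u≡11; β=3, v≡2 (mod 31); (11|31)=-1, (2|31)=+1; sign (−1)^1·-1^3·+1^1 = +1.
|Ram(34162, -3382550430)| = 2, even; anisotropic at {5, 23}.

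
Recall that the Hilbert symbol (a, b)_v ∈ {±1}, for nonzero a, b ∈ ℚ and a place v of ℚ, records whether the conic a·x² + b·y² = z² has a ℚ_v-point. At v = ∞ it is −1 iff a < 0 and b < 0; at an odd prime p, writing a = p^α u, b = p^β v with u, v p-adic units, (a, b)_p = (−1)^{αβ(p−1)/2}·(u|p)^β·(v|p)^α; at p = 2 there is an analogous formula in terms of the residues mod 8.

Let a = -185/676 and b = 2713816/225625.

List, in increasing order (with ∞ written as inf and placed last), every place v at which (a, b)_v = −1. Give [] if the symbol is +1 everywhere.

Mod squares: a ≡ -185, b ≡ 13846. Check v ∈ {∞, 2, 5, 7, 13, 19, 23, 37, 43}.
v=2: v_2(a)=-2, v_2(b)=3; units ≡ 7, 3 (mod 8); ε·ε+αω+βω = 1·1+-2·1+3·0 ≡ 1  ⇒  (a,b)_2 = -1.
v=19: a=19^0·(≡16), b=19^-2·(≡15) mod 19; (16|19)=+1, (15|19)=-1; (−1)^{0·-2·9}·(+1)^-2·(-1)^0 = +1.
v=13: a=13^-2·(≡9), b=13^0·(≡4) mod 13; (9|13)=+1, (4|13)=+1; (−1)^{-2·0·6}·(+1)^0·(+1)^-2 = +1.
v=5: a=5^1·(≡3), b=5^-4·(≡1) mod 5; (3|5)=-1, (1|5)=+1; (−1)^{1·-4·2}·(-1)^-4·(+1)^1 = +1.
v=7: a=7^0·(≡1), b=7^3·(≡2) mod 7; (1|7)=+1, (2|7)=+1; (−1)^{0·3·3}·(+1)^3·(+1)^0 = +1.
v=∞: -185 < 0 and 13846 > 0  ⇒  (a,b)_∞ = +1.
v=23: a=23^0·(≡5), b=23^1·(≡18) mod 23; (5|23)=-1, (18|23)=+1; (−1)^{0·1·11}·(-1)^1·(+1)^0 = -1.
v=43: a=43^0·(≡19), b=43^1·(≡40) mod 43; (19|43)=-1, (40|43)=+1; (−1)^{0·1·21}·(-1)^1·(+1)^0 = -1.
v=37: a=37^1·(≡18), b=37^0·(≡23) mod 37; (18|37)=-1, (23|37)=-1; (−1)^{1·0·18}·(-1)^0·(-1)^1 = -1.
(-185, 13846 / ℚ) ramifies at {2, 23, 37, 43}: a division algebra.

[2, 23, 37, 43]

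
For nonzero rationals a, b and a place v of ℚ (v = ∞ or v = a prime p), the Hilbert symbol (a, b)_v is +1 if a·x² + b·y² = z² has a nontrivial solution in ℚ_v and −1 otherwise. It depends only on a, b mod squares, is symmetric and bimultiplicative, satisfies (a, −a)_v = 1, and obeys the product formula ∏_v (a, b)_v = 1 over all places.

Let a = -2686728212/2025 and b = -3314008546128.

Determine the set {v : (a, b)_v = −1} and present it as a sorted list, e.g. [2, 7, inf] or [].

Mod squares: a ≡ -10013, b ≡ -357. Check v ∈ {∞, 2, 3, 5, 7, 17, 19, 31, 37}.
v=7: a=7^2·(≡4), b=7^3·(≡6) mod 7; (4|7)=+1, (6|7)=-1; (−1)^{2·3·3}·(+1)^3·(-1)^2 = +1.
v=2: v_2(a)=2, v_2(b)=4; units ≡ 3, 3 (mod 8); ε·ε+αω+βω = 1·1+2·1+4·1 ≡ 1  ⇒  (a,b)_2 = -1.
v=3: a=3^-4·(≡1), b=3^3·(≡1) mod 3; (1|3)=+1, (1|3)=+1; (−1)^{-4·3·1}·(+1)^3·(+1)^-4 = +1.
v=19: a=19^1·(≡1), b=19^0·(≡4) mod 19; (1|19)=+1, (4|19)=+1; (−1)^{1·0·9}·(+1)^0·(+1)^1 = +1.
v=17: a=17^1·(≡5), b=17^1·(≡16) mod 17; (5|17)=-1, (16|17)=+1; (−1)^{1·1·8}·(-1)^1·(+1)^1 = -1.
v=∞: -10013 < 0 and -357 < 0  ⇒  (a,b)_∞ = -1.
v=37: a=37^2·(≡29), b=37^2·(≡32) mod 37; (29|37)=-1, (32|37)=-1; (−1)^{2·2·18}·(-1)^2·(-1)^2 = +1.
v=31: a=31^1·(≡28), b=31^2·(≡30) mod 31; (28|31)=+1, (30|31)=-1; (−1)^{1·2·15}·(+1)^2·(-1)^1 = -1.
v=5: a=5^-2·(≡3), b=5^0·(≡2) mod 5; (3|5)=-1, (2|5)=-1; (−1)^{-2·0·2}·(-1)^0·(-1)^-2 = +1.
|Ram(-10013, -357)| = 4, even; anisotropic at {2, 17, 31, ∞}.

[2, 17, 31, inf]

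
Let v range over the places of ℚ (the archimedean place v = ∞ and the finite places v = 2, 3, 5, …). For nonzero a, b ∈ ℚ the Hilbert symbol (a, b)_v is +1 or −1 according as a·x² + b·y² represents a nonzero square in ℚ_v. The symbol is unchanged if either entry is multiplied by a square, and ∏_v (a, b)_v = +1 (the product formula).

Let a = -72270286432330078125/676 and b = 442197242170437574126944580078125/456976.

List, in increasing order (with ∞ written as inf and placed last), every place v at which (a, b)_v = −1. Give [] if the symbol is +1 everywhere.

(a, b) ≡ (-17765, 170085) mod (ℚ^×)²; places V = {2, 3, 5, 11, 13, 17, 19, 23, 29, ∞}.
(a,b)_13: α=-2, u≡8; β=-4, v≡5 (mod 13); (8|13)=-1, (5|13)=-1; sign (−1)^0·-1^-4·-1^-2 = +1.
(a,b)_2: α=-2, β=-4; u≡3, v≡5 (mod 8); ε(u)ε(v)=1·0, αω(v)=-2·1, βω(u)=-4·1; sum ≡ 0  ⇒  +1.
(a,b)_5: α=9, u≡2; β=13, v≡3 (mod 5); (2|5)=-1, (3|5)=-1; sign (−1)^0·-1^13·-1^9 = +1.
(a,b)_19: α=1, u≡8; β=2, v≡1 (mod 19); (8|19)=-1, (1|19)=+1; sign (−1)^0·-1^2·+1^1 = +1.
(a,b)_3: α=4, u≡1; β=9, v≡1 (mod 3); (1|3)=+1, (1|3)=+1; sign (−1)^0·+1^9·+1^4 = +1.
(a,b)_17: α=3, u≡9; β=5, v≡1 (mod 17); (9|17)=+1, (1|17)=+1; sign (−1)^0·+1^5·+1^3 = +1.
(a,b)_23: α=2, u≡5; β=3, v≡9 (mod 23); (5|23)=-1, (9|23)=+1; sign (−1)^0·-1^3·+1^2 = -1.
(a,b)_11: α=1, u≡8; β=2, v≡3 (mod 11); (8|11)=-1, (3|11)=+1; sign (−1)^0·-1^2·+1^1 = +1.
(a,b)_29: α=2, u≡10; β=3, v≡7 (mod 29); (10|29)=-1, (7|29)=+1; sign (−1)^0·-1^3·+1^2 = -1.
(a,b)_∞: sgn(-17765)=−, sgn(170085)=+, so +1.
Ram(-17765, 170085) = {23, 29}; no ℚ_23-point on the conic.

[23, 29]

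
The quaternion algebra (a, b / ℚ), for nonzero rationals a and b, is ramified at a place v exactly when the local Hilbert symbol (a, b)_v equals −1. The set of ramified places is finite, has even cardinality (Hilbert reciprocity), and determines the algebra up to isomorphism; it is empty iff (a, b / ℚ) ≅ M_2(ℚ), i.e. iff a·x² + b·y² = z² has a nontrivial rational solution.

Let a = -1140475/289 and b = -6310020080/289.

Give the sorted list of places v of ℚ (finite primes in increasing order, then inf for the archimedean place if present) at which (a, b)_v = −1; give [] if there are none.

(a, b) ≡ (-19, -455) mod (ℚ^×)²; places V = {2, 5, 7, 13, 17, 19, ∞}.
(a,b)_13: α=0, u≡5; β=1, v≡9 (mod 13); (5|13)=-1, (9|13)=+1; sign (−1)^0·-1^1·+1^0 = -1.
(a,b)_17: α=-2, u≡4; β=-2, v≡4 (mod 17); (4|17)=+1, (4|17)=+1; sign (−1)^0·+1^-2·+1^-2 = +1.
(a,b)_5: α=2, u≡4; β=1, v≡1 (mod 5); (4|5)=+1, (1|5)=+1; sign (−1)^0·+1^1·+1^2 = +1.
(a,b)_7: α=4, u≡4; β=5, v≡6 (mod 7); (4|7)=+1, (6|7)=-1; sign (−1)^0·+1^5·-1^4 = +1.
(a,b)_2: α=0, β=4; u≡5, v≡1 (mod 8); ε(u)ε(v)=0·0, αω(v)=0·0, βω(u)=4·1; sum ≡ 0  ⇒  +1.
(a,b)_19: α=1, u≡18; β=2, v≡9 (mod 19); (18|19)=-1, (9|19)=+1; sign (−1)^0·-1^2·+1^1 = +1.
(a,b)_∞: sgn(-19)=−, sgn(-455)=−, so -1.
|Ram(-19, -455)| = 2, even; anisotropic at {13, ∞}.

[13, inf]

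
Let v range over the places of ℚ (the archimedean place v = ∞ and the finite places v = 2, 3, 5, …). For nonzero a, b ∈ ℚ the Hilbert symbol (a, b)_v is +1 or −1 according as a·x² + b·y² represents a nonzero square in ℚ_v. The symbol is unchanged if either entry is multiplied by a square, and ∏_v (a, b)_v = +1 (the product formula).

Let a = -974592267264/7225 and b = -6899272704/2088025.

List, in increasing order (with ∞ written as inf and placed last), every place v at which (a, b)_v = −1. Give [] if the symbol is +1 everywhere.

Mod squares: a ≡ -62909, b ≡ -779. Check v ∈ {∞, 2, 3, 5, 7, 11, 17, 19, 31, 41, 43}.
v=11: a=11^1·(≡9), b=11^0·(≡10) mod 11; (9|11)=+1, (10|11)=-1; (−1)^{1·0·5}·(+1)^0·(-1)^1 = -1.
v=7: a=7^1·(≡4), b=7^0·(≡6) mod 7; (4|7)=+1, (6|7)=-1; (−1)^{1·0·3}·(+1)^0·(-1)^1 = -1.
v=19: a=19^1·(≡10), b=19^1·(≡5) mod 19; (10|19)=-1, (5|19)=+1; (−1)^{1·1·9}·(-1)^1·(+1)^1 = +1.
v=∞: -62909 < 0 and -779 < 0  ⇒  (a,b)_∞ = -1.
v=31: a=31^0·(≡26), b=31^2·(≡23) mod 31; (26|31)=-1, (23|31)=-1; (−1)^{0·2·15}·(-1)^2·(-1)^0 = +1.
v=43: a=43^1·(≡30), b=43^0·(≡23) mod 43; (30|43)=-1, (23|43)=+1; (−1)^{1·0·21}·(-1)^0·(+1)^1 = +1.
v=41: a=41^2·(≡15), b=41^1·(≡7) mod 41; (15|41)=-1, (7|41)=-1; (−1)^{2·1·20}·(-1)^1·(-1)^2 = -1.
v=5: a=5^-2·(≡4), b=5^-2·(≡1) mod 5; (4|5)=+1, (1|5)=+1; (−1)^{-2·-2·2}·(+1)^-2·(+1)^-2 = +1.
v=3: a=3^2·(≡1), b=3^2·(≡1) mod 3; (1|3)=+1, (1|3)=+1; (−1)^{2·2·1}·(+1)^2·(+1)^2 = +1.
v=17: a=17^-2·(≡13), b=17^-4·(≡11) mod 17; (13|17)=+1, (11|17)=-1; (−1)^{-2·-4·8}·(+1)^-4·(-1)^-2 = +1.
v=2: v_2(a)=10, v_2(b)=10; units ≡ 3, 5 (mod 8); ε·ε+αω+βω = 1·0+10·1+10·1 ≡ 0  ⇒  (a,b)_2 = +1.
(-62909, -779 / ℚ) ramifies at {7, 11, 41, ∞}: a division algebra.

[7, 11, 41, inf]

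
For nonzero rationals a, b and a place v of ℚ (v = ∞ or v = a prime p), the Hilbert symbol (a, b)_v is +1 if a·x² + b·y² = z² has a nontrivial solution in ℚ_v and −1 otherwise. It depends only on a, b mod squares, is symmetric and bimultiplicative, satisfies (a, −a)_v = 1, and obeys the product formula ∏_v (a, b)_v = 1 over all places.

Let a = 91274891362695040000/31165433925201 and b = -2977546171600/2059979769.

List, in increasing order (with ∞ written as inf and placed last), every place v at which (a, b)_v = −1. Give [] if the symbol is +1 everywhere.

[2, 23]

(a, b) ≡ (19, -7429) mod (ℚ^×)²; places V = {2, 3, 5, 7, 11, 13, 17, 19, 23, 41, ∞}.
(a,b)_∞: sgn(19)=+, sgn(-7429)=−, so +1.
(a,b)_3: α=-8, u≡1; β=-6, v≡2 (mod 3); (1|3)=+1, (2|3)=-1; sign (−1)^0·+1^-6·-1^-8 = +1.
(a,b)_19: α=1, u≡17; β=1, v≡18 (mod 19); (17|19)=+1, (18|19)=-1; sign (−1)^1·+1^1·-1^1 = +1.
(a,b)_11: α=2, u≡10; β=2, v≡10 (mod 11); (10|11)=-1, (10|11)=-1; sign (−1)^0·-1^2·-1^2 = +1.
(a,b)_17: α=2, u≡13; β=1, v≡3 (mod 17); (13|17)=+1, (3|17)=-1; sign (−1)^0·+1^1·-1^2 = +1.
(a,b)_7: α=4, u≡6; β=2, v≡3 (mod 7); (6|7)=-1, (3|7)=-1; sign (−1)^0·-1^2·-1^4 = +1.
(a,b)_2: α=10, β=4; u≡3, v≡3 (mod 8); ε(u)ε(v)=1·1, αω(v)=10·1, βω(u)=4·1; sum ≡ 1  ⇒  -1.
(a,b)_41: α=-6, u≡7; β=-4, v≡5 (mod 41); (7|41)=-1, (5|41)=+1; sign (−1)^0·-1^-4·+1^-6 = +1.
(a,b)_23: α=2, u≡7; β=1, v≡20 (mod 23); (7|23)=-1, (20|23)=-1; sign (−1)^0·-1^1·-1^2 = -1.
(a,b)_13: α=2, u≡7; β=2, v≡6 (mod 13); (7|13)=-1, (6|13)=-1; sign (−1)^0·-1^2·-1^2 = +1.
(a,b)_5: α=4, u≡4; β=2, v≡4 (mod 5); (4|5)=+1, (4|5)=+1; sign (−1)^0·+1^2·+1^4 = +1.
|Ram(19, -7429)| = 2, even; anisotropic at {2, 23}.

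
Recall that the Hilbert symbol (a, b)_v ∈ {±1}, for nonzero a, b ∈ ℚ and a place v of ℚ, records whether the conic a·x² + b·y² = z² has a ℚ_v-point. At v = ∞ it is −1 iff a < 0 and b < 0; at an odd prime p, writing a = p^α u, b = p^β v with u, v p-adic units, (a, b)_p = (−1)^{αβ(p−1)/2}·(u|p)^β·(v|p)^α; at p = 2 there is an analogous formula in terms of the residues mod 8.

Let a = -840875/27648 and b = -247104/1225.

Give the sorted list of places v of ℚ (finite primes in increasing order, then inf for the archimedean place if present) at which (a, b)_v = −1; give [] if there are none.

[2, 3, 7, inf]

Mod squares: a ≡ -105, b ≡ -429. Check v ∈ {∞, 2, 3, 5, 7, 11, 13, 31}.
v=13: a=13^0·(≡3), b=13^1·(≡8) mod 13; (3|13)=+1, (8|13)=-1; (−1)^{0·1·6}·(+1)^1·(-1)^0 = +1.
v=11: a=11^0·(≡4), b=11^1·(≡5) mod 11; (4|11)=+1, (5|11)=+1; (−1)^{0·1·5}·(+1)^1·(+1)^0 = +1.
v=3: a=3^-3·(≡1), b=3^3·(≡1) mod 3; (1|3)=+1, (1|3)=+1; (−1)^{-3·3·1}·(+1)^3·(+1)^-3 = -1.
v=5: a=5^3·(≡1), b=5^-2·(≡4) mod 5; (1|5)=+1, (4|5)=+1; (−1)^{3·-2·2}·(+1)^-2·(+1)^3 = +1.
v=31: a=31^2·(≡25), b=31^0·(≡25) mod 31; (25|31)=+1, (25|31)=+1; (−1)^{2·0·15}·(+1)^0·(+1)^2 = +1.
v=∞: -105 < 0 and -429 < 0  ⇒  (a,b)_∞ = -1.
v=2: v_2(a)=-10, v_2(b)=6; units ≡ 7, 3 (mod 8); ε·ε+αω+βω = 1·1+-10·1+6·0 ≡ 1  ⇒  (a,b)_2 = -1.
v=7: a=7^1·(≡6), b=7^-2·(≡6) mod 7; (6|7)=-1, (6|7)=-1; (−1)^{1·-2·3}·(-1)^-2·(-1)^1 = -1.
(-105, -429 / ℚ) ramifies at {2, 3, 7, ∞}: a division algebra.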